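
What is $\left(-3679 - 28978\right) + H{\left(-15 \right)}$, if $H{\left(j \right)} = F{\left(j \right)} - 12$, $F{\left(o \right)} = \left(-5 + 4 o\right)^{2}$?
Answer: $-28444$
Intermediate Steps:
$H{\left(j \right)} = -12 + \left(-5 + 4 j\right)^{2}$ ($H{\left(j \right)} = \left(-5 + 4 j\right)^{2} - 12 = -12 + \left(-5 + 4 j\right)^{2}$)
$\left(-3679 - 28978\right) + H{\left(-15 \right)} = \left(-3679 - 28978\right) - \left(12 - \left(-5 + 4 \left(-15\right)\right)^{2}\right) = -32657 - \left(12 - \left(-5 - 60\right)^{2}\right) = -32657 - \left(12 - \left(-65\right)^{2}\right) = -32657 + \left(-12 + 4225\right) = -32657 + 4213 = -28444$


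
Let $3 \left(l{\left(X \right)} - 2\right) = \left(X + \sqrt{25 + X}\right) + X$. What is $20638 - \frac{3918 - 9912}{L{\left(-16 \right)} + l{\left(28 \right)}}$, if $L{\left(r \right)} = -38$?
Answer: $\frac{53776274}{2651} - \frac{17982 \sqrt{53}}{2651} \approx 20236.0$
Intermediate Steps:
$l{\left(X \right)} = 2 + \frac{\sqrt{25 + X}}{3} + \frac{2 X}{3}$ ($l{\left(X \right)} = 2 + \frac{\left(X + \sqrt{25 + X}\right) + X}{3} = 2 + \frac{\sqrt{25 + X} + 2 X}{3} = 2 + \left(\frac{\sqrt{25 + X}}{3} + \frac{2 X}{3}\right) = 2 + \frac{\sqrt{25 + X}}{3} + \frac{2 X}{3}$)
$20638 - \frac{3918 - 9912}{L{\left(-16 \right)} + l{\left(28 \right)}} = 20638 - \frac{3918 - 9912}{-38 + \left(2 + \frac{\sqrt{25 + 28}}{3} + \frac{2}{3} \cdot 28\right)} = 20638 - - \frac{5994}{-38 + \left(2 + \frac{\sqrt{53}}{3} + \frac{56}{3}\right)} = 20638 - - \frac{5994}{-38 + \left(\frac{62}{3} + \frac{\sqrt{53}}{3}\right)} = 20638 - - \frac{5994}{- \frac{52}{3} + \frac{\sqrt{53}}{3}} = 20638 + \frac{5994}{- \frac{52}{3} + \frac{\sqrt{53}}{3}}$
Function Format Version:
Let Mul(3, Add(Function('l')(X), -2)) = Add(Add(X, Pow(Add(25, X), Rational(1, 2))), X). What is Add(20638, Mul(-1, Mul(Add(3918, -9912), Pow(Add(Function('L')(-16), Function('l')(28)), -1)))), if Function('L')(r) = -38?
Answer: Add(Rational(53776274, 2651), Mul(Rational(-17982, 2651), Pow(53, Rational(1, 2)))) ≈ 20236.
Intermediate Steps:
Function('l')(X) = Add(2, Mul(Rational(1, 3), Pow(Add(25, X), Rational(1, 2))), Mul(Rational(2, 3), X)) (Function('l')(X) = Add(2, Mul(Rational(1, 3), Add(Add(X, Pow(Add(25, X), Rational(1, 2))), X))) = Add(2, Mul(Rational(1, 3), Add(Pow(Add(25, X), Rational(1, 2)), Mul(2, X)))) = Add(2, Add(Mul(Rational(1, 3), Pow(Add(25, X), Rational(1, 2))), Mul(Rational(2, 3), X))) = Add(2, Mul(Rational(1, 3), Pow(Add(25, X), Rational(1, 2))), Mul(Rational(2, 3), X)))
Add(20638, Mul(-1, Mul(Add(3918, -9912), Pow(Add(Function('L')(-16), Function('l')(28)), -1)))) = Add(20638, Mul(-1, Mul(Add(3918, -9912), Pow(Add(-38, Add(2, Mul(Rational(1, 3), Pow(Add(25, 28), Rational(1, 2))), Mul(Rational(2, 3), 28))), -1)))) = Add(20638, Mul(-1, Mul(-5994, Pow(Add(-38, Add(2, Mul(Rational(1, 3), Pow(53, Rational(1, 2))), Rational(56, 3))), -1)))) = Add(20638, Mul(-1, Mul(-5994, Pow(Add(-38, Add(Rational(62, 3), Mul(Rational(1, 3), Pow(53, Rational(1, 2))))), -1)))) = Add(20638, Mul(-1, Mul(-5994, Pow(Add(Rational(-52, 3), Mul(Rational(1, 3), Pow(53, Rational(1, 2)))), -1)))) = Add(20638, Mul(5994, Pow(Add(Rational(-52, 3), Mul(Rational(1, 3), Pow(53, Rational(1, 2)))), -1)))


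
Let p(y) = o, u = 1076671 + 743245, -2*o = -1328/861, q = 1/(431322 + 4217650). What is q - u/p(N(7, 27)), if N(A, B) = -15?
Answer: -910586983898551/385864676 ≈ -2.3599e+6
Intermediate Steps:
q = 1/4648972 ≈ 2.1510e-7
o = 664/861 (o = -(-664)/861 = -½*(-1328/861) = 664/861 ≈ 0.77120)
u = 1819916
p(y) = 664/861
q - u/p(N(7, 27)) = 1/4648972 - 1819916/664/861 = 1/4648972 - 1819916*861/664 = 1/4648972 - 1*391736919/166 = 1/4648972 - 391736919/166 = -910586983898551/385864676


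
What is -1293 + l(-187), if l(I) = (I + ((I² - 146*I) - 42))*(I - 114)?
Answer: -18675935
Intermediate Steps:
l(I) = (-114 + I)*(-42 + I² - 145*I) (l(I) = (I + (-42 + I² - 146*I))*(-114 + I) = (-42 + I² - 145*I)*(-114 + I) = (-114 + I)*(-42 + I² - 145*I))
-1293 + l(-187) = -1293 + (4788 + (-187)³ - 259*(-187)² + 16488*(-187)) = -1293 + (4788 - 6539203 - 259*34969 - 3083256) = -1293 + (4788 - 6539203 - 9056971 - 3083256) = -1293 - 18674642 = -18675935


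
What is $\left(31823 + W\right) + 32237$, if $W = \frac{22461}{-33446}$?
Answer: $\frac{2142528299}{33446} \approx 64059.0$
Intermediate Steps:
$W = - \frac{22461}{33446}$ ($W = 22461 \left(- \frac{1}{33446}\right) = - \frac{22461}{33446} \approx -0.67156$)
$\left(31823 + W\right) + 32237 = \left(31823 - \frac{22461}{33446}\right) + 32237 = \frac{1064329597}{33446} + 32237 = \frac{2142528299}{33446}$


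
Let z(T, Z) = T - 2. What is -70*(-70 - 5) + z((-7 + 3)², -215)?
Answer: 5264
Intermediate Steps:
z(T, Z) = -2 + T
-70*(-70 - 5) + z((-7 + 3)², -215) = -70*(-70 - 5) + (-2 + (-7 + 3)²) = -70*(-75) + (-2 + (-4)²) = 5250 + (-2 + 16) = 5250 + 14 = 5264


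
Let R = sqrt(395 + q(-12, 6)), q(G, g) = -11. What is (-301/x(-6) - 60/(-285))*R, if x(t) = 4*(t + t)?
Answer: 5911*sqrt(6)/114 ≈ 127.01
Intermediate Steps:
x(t) = 8*t (x(t) = 4*(2*t) = 8*t)
R = 8*sqrt(6) (R = sqrt(395 - 11) = sqrt(384) = 8*sqrt(6) ≈ 19.596)
(-301/x(-6) - 60/(-285))*R = (-301/(8*(-6)) - 60/(-285))*(8*sqrt(6)) = (-301/(-48) - 60*(-1/285))*(8*sqrt(6)) = (-301*(-1/48) + 4/19)*(8*sqrt(6)) = (301/48 + 4/19)*(8*sqrt(6)) = 5911*(8*sqrt(6))/912 = 5911*sqrt(6)/114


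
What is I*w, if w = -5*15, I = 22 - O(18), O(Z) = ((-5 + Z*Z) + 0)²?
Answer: 7630425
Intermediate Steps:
O(Z) = (-5 + Z²)² (O(Z) = ((-5 + Z²) + 0)² = (-5 + Z²)²)
I = -101739 (I = 22 - (-5 + 18²)² = 22 - (-5 + 324)² = 22 - 1*319² = 22 - 1*101761 = 22 - 101761 = -101739)
w = -75
I*w = -101739*(-75) = 7630425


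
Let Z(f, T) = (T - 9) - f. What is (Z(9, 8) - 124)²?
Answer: 17956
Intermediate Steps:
Z(f, T) = -9 + T - f (Z(f, T) = (-9 + T) - f = -9 + T - f)
(Z(9, 8) - 124)² = ((-9 + 8 - 1*9) - 124)² = ((-9 + 8 - 9) - 124)² = (-10 - 124)² = (-134)² = 17956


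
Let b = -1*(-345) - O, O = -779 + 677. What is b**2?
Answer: 199809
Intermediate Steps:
O = -102
b = 447 (b = -1*(-345) - 1*(-102) = 345 + 102 = 447)
b**2 = 447**2 = 199809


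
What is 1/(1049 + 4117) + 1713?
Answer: 8849359/5166 ≈ 1713.0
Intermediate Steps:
1/(1049 + 4117) + 1713 = 1/5166 + 1713 = 8849359/5166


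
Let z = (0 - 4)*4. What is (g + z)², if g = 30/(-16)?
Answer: 20449/64 ≈ 319.52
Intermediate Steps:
z = -16 (z = -4*4 = -16)
g = -15/8 (g = 30*(-1/16) = -15/8 ≈ -1.8750)
(g + z)² = (-15/8 - 16)² = (-143/8)² = 20449/64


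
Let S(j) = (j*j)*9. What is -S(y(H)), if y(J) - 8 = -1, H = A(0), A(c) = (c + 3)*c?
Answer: -441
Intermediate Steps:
A(c) = c*(3 + c) (A(c) = (3 + c)*c = c*(3 + c))
H = 0 (H = 0*(3 + 0) = 0*3 = 0)
y(J) = 7 (y(J) = 8 - 1 = 7)
S(j) = 9*j**2 (S(j) = j**2*9 = 9*j**2)
-S(y(H)) = -9*7**2 = -9*49 = -1*441 = -441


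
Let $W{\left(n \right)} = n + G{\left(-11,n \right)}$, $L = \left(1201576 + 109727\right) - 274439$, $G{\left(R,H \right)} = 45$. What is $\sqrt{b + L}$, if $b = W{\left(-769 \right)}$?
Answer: $2 \sqrt{259035} \approx 1017.9$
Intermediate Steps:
$L = 1036864$ ($L = 1311303 - 274439 = 1036864$)
$W{\left(n \right)} = 45 + n$ ($W{\left(n \right)} = n + 45 = 45 + n$)
$b = -724$ ($b = 45 - 769 = -724$)
$\sqrt{b + L} = \sqrt{-724 + 1036864} = \sqrt{1036140} = 2 \sqrt{259035}$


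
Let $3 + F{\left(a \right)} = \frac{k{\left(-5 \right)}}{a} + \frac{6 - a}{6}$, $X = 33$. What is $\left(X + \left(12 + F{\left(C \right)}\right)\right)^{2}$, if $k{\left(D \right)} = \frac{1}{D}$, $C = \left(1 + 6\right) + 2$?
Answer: $\frac{13935289}{8100} \approx 1720.4$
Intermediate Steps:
$C = 9$ ($C = 7 + 2 = 9$)
$F{\left(a \right)} = -2 - \frac{1}{5 a} - \frac{a}{6}$ ($F{\left(a \right)} = -3 + \left(\frac{1}{\left(-5\right) a} + \frac{6 - a}{6}\right) = -3 + \left(- \frac{1}{5 a} + \left(6 - a\right) \frac{1}{6}\right) = -3 - \left(-1 + \frac{1}{5 a} + \frac{a}{6}\right) = -2 - \frac{1}{5 a} - \frac{a}{6}$)
$\left(X + \left(12 + F{\left(C \right)}\right)\right)^{2} = \left(33 + \left(12 - \left(\frac{7}{2} + \frac{1}{45}\right)\right)\right)^{2} = \left(33 + \left(12 - \frac{317}{90}\right)\right)^{2} = \left(33 + \frac{763}{90}\right)^{2} = \left(\frac{3733}{90}\right)^{2} = \frac{13935289}{8100}$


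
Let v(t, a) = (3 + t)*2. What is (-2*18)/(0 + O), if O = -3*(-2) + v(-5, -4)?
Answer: -18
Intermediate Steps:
v(t, a) = 6 + 2*t
O = 2 (O = -3*(-2) + (6 + 2*(-5)) = 6 + (6 - 10) = 6 - 4 = 2)
(-2*18)/(0 + O) = (-2*18)/(0 + 2) = -36/2 = -36*1/2 = -18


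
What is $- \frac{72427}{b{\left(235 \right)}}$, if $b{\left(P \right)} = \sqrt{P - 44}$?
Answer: $- \frac{72427 \sqrt{191}}{191} \approx -5240.6$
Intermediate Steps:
$b{\left(P \right)} = \sqrt{-44 + P}$
$- \frac{72427}{b{\left(235 \right)}} = - \frac{72427}{\sqrt{-44 + 235}} = - \frac{72427}{\sqrt{191}} = - 72427 \frac{\sqrt{191}}{191} = - \frac{72427 \sqrt{191}}{191}$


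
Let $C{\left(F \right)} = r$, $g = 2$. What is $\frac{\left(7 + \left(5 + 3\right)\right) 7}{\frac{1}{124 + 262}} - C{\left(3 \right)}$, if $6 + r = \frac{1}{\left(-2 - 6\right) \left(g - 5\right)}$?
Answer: $\frac{972863}{24} \approx 40536.0$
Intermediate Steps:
$r = - \frac{143}{24}$ ($r = -6 + \frac{1}{\left(-2 - 6\right) \left(2 - 5\right)} = -6 + \frac{1}{\left(-8\right) \left(-3\right)} = -6 + \frac{1}{24} = - \frac{143}{24} \approx -5.9583$)
$C{\left(F \right)} = - \frac{143}{24}$
$\frac{\left(7 + \left(5 + 3\right)\right) 7}{\frac{1}{124 + 262}} - C{\left(3 \right)} = \frac{\left(7 + \left(5 + 3\right)\right) 7}{\frac{1}{124 + 262}} - - \frac{143}{24} = \frac{\left(7 + 8\right) 7}{\frac{1}{386}} + \frac{143}{24} = 15 \cdot 7 \frac{1}{\frac{1}{386}} + \frac{143}{24} = 105 \cdot 386 + \frac{143}{24} = 40530 + \frac{143}{24} = \frac{972863}{24}$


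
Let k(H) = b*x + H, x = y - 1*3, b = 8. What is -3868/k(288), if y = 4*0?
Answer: -967/66 ≈ -14.652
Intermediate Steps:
y = 0
x = -3 (x = 0 - 1*3 = 0 - 3 = -3)
k(H) = -24 + H (k(H) = 8*(-3) + H = -24 + H)
-3868/k(288) = -3868/(-24 + 288) = -3868/264 = -3868*1/264 = -967/66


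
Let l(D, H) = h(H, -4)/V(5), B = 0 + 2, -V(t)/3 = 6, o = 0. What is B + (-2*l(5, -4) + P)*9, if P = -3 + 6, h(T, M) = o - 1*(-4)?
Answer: 33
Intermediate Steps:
V(t) = -18 (V(t) = -3*6 = -18)
h(T, M) = 4 (h(T, M) = 0 - 1*(-4) = 0 + 4 = 4)
B = 2
P = 3
l(D, H) = -2/9 (l(D, H) = 4/(-18) = 4*(-1/18) = -2/9)
B + (-2*l(5, -4) + P)*9 = 2 + (-2*(-2/9) + 3)*9 = 2 + (4/9 + 3)*9 = 2 + (31/9)*9 = 2 + 31 = 33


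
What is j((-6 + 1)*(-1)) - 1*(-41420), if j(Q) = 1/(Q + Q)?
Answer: 414201/10 ≈ 41420.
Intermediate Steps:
j(Q) = 1/(2*Q)
j((-6 + 1)*(-1)) - 1*(-41420) = 1/(2*(((-6 + 1)*(-1)))) - 1*(-41420) = 1/(2*((-5*(-1)))) + 41420 = (1/2)/5 + 41420 = (1/2)*(1/5) + 41420 = 1/10 + 41420 = 414201/10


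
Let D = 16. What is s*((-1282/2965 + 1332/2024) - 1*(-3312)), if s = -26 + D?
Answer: -4969299133/150029 ≈ -33122.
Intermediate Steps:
s = -10 (s = -26 + 16 = -10)
s*((-1282/2965 + 1332/2024) - 1*(-3312)) = -10*((-1282/2965 + 1332/2024) - 1*(-3312)) = -10*((-1282*1/2965 + 1332*(1/2024)) + 3312) = -10*((-1282/2965 + 333/506) + 3312) = -10*(338653/1500290 + 3312) = -10*4969299133/1500290 = -4969299133/150029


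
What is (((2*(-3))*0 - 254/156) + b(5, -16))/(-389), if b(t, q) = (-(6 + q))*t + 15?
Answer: -4943/30342 ≈ -0.16291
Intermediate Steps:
b(t, q) = 15 + t*(-6 - q) (b(t, q) = (-6 - q)*t + 15 = t*(-6 - q) + 15 = 15 + t*(-6 - q))
(((2*(-3))*0 - 254/156) + b(5, -16))/(-389) = (((2*(-3))*0 - 254/156) + (15 - 6*5 - 1*(-16)*5))/(-389) = ((-6*0 - 254*1/156) + (15 - 30 + 80))*(-1/389) = ((0 - 127/78) + 65)*(-1/389) = (-127/78 + 65)*(-1/389) = (4943/78)*(-1/389) = -4943/30342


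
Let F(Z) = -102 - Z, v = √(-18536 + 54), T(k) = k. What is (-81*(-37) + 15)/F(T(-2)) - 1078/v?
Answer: -753/25 + 539*I*√18482/9241 ≈ -30.12 + 7.9295*I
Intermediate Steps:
v = I*√18482 (v = √(-18482) = I*√18482 ≈ 135.95*I)
(-81*(-37) + 15)/F(T(-2)) - 1078/v = (-81*(-37) + 15)/(-102 - 1*(-2)) - 1078*(-I*√18482/18482) = (2997 + 15)/(-102 + 2) - (-539)*I*√18482/9241 = 3012/(-100) + 539*I*√18482/9241 = 3012*(-1/100) + 539*I*√18482/9241 = -753/25 + 539*I*√18482/9241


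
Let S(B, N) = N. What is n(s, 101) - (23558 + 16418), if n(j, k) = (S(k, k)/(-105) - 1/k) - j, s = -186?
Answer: -421983256/10605 ≈ -39791.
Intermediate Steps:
n(j, k) = -j - 1/k - k/105 (n(j, k) = (k/(-105) - 1/k) - j = (k*(-1/105) - 1/k) - j = (-k/105 - 1/k) - j = (-1/k - k/105) - j = -j - 1/k - k/105)
n(s, 101) - (23558 + 16418) = (-1*(-186) - 1/101 - 1/105*101) - (23558 + 16418) = (186 - 1*1/101 - 101/105) - 1*39976 = (186 - 1/101 - 101/105) - 39976 = 1962224/10605 - 39976 = -421983256/10605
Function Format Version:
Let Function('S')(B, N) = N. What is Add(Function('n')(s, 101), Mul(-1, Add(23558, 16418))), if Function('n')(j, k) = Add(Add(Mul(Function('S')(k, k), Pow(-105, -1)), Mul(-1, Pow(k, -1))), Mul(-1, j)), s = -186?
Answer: Rational(-421983256, 10605) ≈ -39791.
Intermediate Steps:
Function('n')(j, k) = Add(Mul(-1, j), Mul(-1, Pow(k, -1)), Mul(Rational(-1, 105), k)) (Function('n')(j, k) = Add(Add(Mul(k, Pow(-105, -1)), Mul(-1, Pow(k, -1))), Mul(-1, j)) = Add(Add(Mul(k, Rational(-1, 105)), Mul(-1, Pow(k, -1))), Mul(-1, j)) = Add(Add(Mul(Rational(-1, 105), k), Mul(-1, Pow(k, -1))), Mul(-1, j)) = Add(Add(Mul(-1, Pow(k, -1)), Mul(Rational(-1, 105), k)), Mul(-1, j)) = Add(Mul(-1, j), Mul(-1, Pow(k, -1)), Mul(Rational(-1, 105), k)))
Add(Function('n')(s, 101), Mul(-1, Add(23558, 16418))) = Add(Add(Mul(-1, -186), Mul(-1, Pow(101, -1)), Mul(Rational(-1, 105), 101)), Mul(-1, Add(23558, 16418))) = Add(Add(186, Mul(-1, Rational(1, 101)), Rational(-101, 105)), Mul(-1, 39976)) = Add(Add(186, Rational(-1, 101), Rational(-101, 105)), -39976) = Add(Rational(1962224, 10605), -39976) = Rational(-421983256, 10605)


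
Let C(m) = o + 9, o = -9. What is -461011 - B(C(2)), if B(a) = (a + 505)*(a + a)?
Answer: -461011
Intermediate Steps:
C(m) = 0 (C(m) = -9 + 9 = 0)
B(a) = 2*a*(505 + a) (B(a) = (505 + a)*(2*a) = 2*a*(505 + a))
-461011 - B(C(2)) = -461011 - 2*0*(505 + 0) = -461011 - 2*0*505 = -461011 - 1*0 = -461011 + 0 = -461011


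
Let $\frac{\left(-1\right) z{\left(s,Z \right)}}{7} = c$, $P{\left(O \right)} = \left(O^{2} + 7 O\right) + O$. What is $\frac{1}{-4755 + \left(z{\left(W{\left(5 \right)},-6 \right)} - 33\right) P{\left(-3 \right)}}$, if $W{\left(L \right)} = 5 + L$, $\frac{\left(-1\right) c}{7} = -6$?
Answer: $\frac{1}{150} \approx 0.0066667$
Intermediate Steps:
$c = 42$ ($c = \left(-7\right) \left(-6\right) = 42$)
$P{\left(O \right)} = O^{2} + 8 O$
$z{\left(s,Z \right)} = -294$ ($z{\left(s,Z \right)} = \left(-7\right) 42 = -294$)
$\frac{1}{-4755 + \left(z{\left(W{\left(5 \right)},-6 \right)} - 33\right) P{\left(-3 \right)}} = \frac{1}{-4755 + \left(-294 - 33\right) \left(- 3 \left(8 - 3\right)\right)} = \frac{1}{-4755 - 327 \left(\left(-3\right) 5\right)} = \frac{1}{-4755 - -4905} = \frac{1}{-4755 + 4905} = \frac{1}{150}$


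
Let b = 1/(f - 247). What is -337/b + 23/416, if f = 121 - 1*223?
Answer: 48927031/416 ≈ 1.1761e+5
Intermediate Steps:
f = -102 (f = 121 - 223 = -102)
b = -1/349 (b = 1/(-102 - 247) = 1/(-349) = -1/349 ≈ -0.0028653)
-337/b + 23/416 = -337/(-1/349) + 23/416 = -337*(-349) + 23*(1/416) = 117613 + 23/416 = 48927031/416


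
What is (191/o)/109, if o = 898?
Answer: 191/97882 ≈ 0.0019513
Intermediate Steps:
(191/o)/109 = (191/898)/109 = (191*(1/898))*(1/109) = (191/898)*(1/109) = 191/97882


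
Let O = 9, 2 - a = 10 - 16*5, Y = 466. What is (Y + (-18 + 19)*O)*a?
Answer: 34200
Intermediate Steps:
a = 72 (a = 2 - (10 - 16*5) = 2 - (10 - 80) = 2 - 1*(-70) = 2 + 70 = 72)
(Y + (-18 + 19)*O)*a = (466 + (-18 + 19)*9)*72 = (466 + 1*9)*72 = (466 + 9)*72 = 475*72 = 34200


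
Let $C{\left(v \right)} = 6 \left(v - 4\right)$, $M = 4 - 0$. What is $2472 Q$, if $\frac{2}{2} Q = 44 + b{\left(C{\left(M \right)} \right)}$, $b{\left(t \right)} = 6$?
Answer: $123600$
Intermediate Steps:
$M = 4$ ($M = 4 + 0 = 4$)
$C{\left(v \right)} = -24 + 6 v$ ($C{\left(v \right)} = 6 \left(-4 + v\right) = -24 + 6 v$)
$Q = 50$ ($Q = 44 + 6 = 50$)
$2472 Q = 2472 \cdot 50 = 123600$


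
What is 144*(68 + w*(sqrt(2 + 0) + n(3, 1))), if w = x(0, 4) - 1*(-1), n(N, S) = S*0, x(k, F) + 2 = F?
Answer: 9792 + 432*sqrt(2) ≈ 10403.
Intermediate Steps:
x(k, F) = -2 + F
n(N, S) = 0
w = 3 (w = (-2 + 4) - 1*(-1) = 2 + 1 = 3)
144*(68 + w*(sqrt(2 + 0) + n(3, 1))) = 144*(68 + 3*(sqrt(2 + 0) + 0)) = 144*(68 + 3*(sqrt(2) + 0)) = 144*(68 + 3*sqrt(2)) = 9792 + 432*sqrt(2)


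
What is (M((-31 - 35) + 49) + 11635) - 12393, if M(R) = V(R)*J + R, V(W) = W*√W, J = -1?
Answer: -775 + 17*I*√17 ≈ -775.0 + 70.093*I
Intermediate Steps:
V(W) = W^(3/2)
M(R) = R - R^(3/2) (M(R) = R^(3/2)*(-1) + R = -R^(3/2) + R = R - R^(3/2))
(M((-31 - 35) + 49) + 11635) - 12393 = ((((-31 - 35) + 49) - ((-31 - 35) + 49)^(3/2)) + 11635) - 12393 = (((-66 + 49) - (-66 + 49)^(3/2)) + 11635) - 12393 = ((-17 - (-17)^(3/2)) + 11635) - 12393 = ((-17 - (-17)*I*√17) + 11635) - 12393 = ((-17 + 17*I*√17) + 11635) - 12393 = (11618 + 17*I*√17) - 12393 = -775 + 17*I*√17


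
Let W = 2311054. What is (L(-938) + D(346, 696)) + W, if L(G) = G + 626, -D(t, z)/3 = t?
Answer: 2309704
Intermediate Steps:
D(t, z) = -3*t
L(G) = 626 + G
(L(-938) + D(346, 696)) + W = ((626 - 938) - 3*346) + 2311054 = (-312 - 1038) + 2311054 = -1350 + 2311054 = 2309704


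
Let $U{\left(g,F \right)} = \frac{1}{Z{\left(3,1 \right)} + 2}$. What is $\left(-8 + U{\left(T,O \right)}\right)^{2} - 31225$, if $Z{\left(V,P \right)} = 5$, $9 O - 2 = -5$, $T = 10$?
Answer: $- \frac{1527000}{49} \approx -31163.0$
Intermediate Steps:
$O = - \frac{1}{3}$ ($O = \frac{2}{9} + \frac{1}{9} \left(-5\right) = \frac{2}{9} - \frac{5}{9} = - \frac{1}{3} \approx -0.33333$)
$U{\left(g,F \right)} = \frac{1}{7}$ ($U{\left(g,F \right)} = \frac{1}{5 + 2} = \frac{1}{7}$)
$\left(-8 + U{\left(T,O \right)}\right)^{2} - 31225 = \left(-8 + \frac{1}{7}\right)^{2} - 31225 = \left(- \frac{55}{7}\right)^{2} - 31225 = \frac{3025}{49} - 31225 = - \frac{1527000}{49}$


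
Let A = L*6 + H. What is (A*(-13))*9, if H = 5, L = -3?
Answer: 1521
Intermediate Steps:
A = -13 (A = -3*6 + 5 = -18 + 5 = -13)
(A*(-13))*9 = -13*(-13)*9 = 169*9 = 1521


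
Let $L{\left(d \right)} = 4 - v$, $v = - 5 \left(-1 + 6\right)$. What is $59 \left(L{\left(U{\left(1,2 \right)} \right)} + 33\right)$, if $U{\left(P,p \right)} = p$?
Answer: $3658$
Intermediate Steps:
$v = -25$ ($v = \left(-5\right) 5 = -25$)
$L{\left(d \right)} = 29$ ($L{\left(d \right)} = 4 - -25 = 4 + 25 = 29$)
$59 \left(L{\left(U{\left(1,2 \right)} \right)} + 33\right) = 59 \left(29 + 33\right) = 59 \cdot 62 = 3658$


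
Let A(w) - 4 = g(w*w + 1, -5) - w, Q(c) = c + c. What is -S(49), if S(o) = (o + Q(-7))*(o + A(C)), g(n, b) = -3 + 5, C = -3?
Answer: -2030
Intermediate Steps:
Q(c) = 2*c
g(n, b) = 2
A(w) = 6 - w (A(w) = 4 + (2 - w) = 6 - w)
S(o) = (-14 + o)*(9 + o) (S(o) = (o + 2*(-7))*(o + (6 - 1*(-3))) = (o - 14)*(o + (6 + 3)) = (-14 + o)*(o + 9) = (-14 + o)*(9 + o))
-S(49) = -(-126 + 49² - 5*49) = -(-126 + 2401 - 245) = -1*2030 = -2030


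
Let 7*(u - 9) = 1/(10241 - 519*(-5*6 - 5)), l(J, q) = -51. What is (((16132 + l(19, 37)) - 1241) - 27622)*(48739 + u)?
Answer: -8849845782921/14203 ≈ -6.2310e+8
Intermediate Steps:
u = 1789579/198842 (u = 9 + 1/(7*(10241 - 519*(-5*6 - 5))) = 9 + 1/(7*(10241 - 519*(-30 - 5))) = 9 + 1/(7*(10241 - 519*(-35))) = 9 + 1/(7*(10241 + 18165)) = 9 + (⅐)/28406 = 9 + (⅐)*(1/28406) = 9 + 1/198842 = 1789579/198842 ≈ 9.0000)
(((16132 + l(19, 37)) - 1241) - 27622)*(48739 + u) = (((16132 - 51) - 1241) - 27622)*(48739 + 1789579/198842) = ((16081 - 1241) - 27622)*(9693149817/198842) = (14840 - 27622)*(9693149817/198842) = -12782*9693149817/198842 = -8849845782921/14203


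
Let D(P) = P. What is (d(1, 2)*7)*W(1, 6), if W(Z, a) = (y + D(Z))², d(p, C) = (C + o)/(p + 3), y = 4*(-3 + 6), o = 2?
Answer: 1183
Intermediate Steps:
y = 12 (y = 4*3 = 12)
d(p, C) = (2 + C)/(3 + p) (d(p, C) = (C + 2)/(p + 3) = (2 + C)/(3 + p))
W(Z, a) = (12 + Z)²
(d(1, 2)*7)*W(1, 6) = (((2 + 2)/(3 + 1))*7)*(12 + 1)² = ((4/4)*7)*13² = (((¼)*4)*7)*169 = (1*7)*169 = 7*169 = 1183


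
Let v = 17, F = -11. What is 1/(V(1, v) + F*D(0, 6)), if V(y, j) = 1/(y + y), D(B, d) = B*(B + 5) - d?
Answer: 2/133 ≈ 0.015038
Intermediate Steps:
D(B, d) = -d + B*(5 + B) (D(B, d) = B*(5 + B) - d = -d + B*(5 + B))
V(y, j) = 1/(2*y)
1/(V(1, v) + F*D(0, 6)) = 1/((1/2)/1 - 11*(0**2 - 1*6 + 5*0)) = 1/((1/2)*1 - 11*(0 - 6 + 0)) = 1/(1/2 - 11*(-6)) = 1/(1/2 + 66) = 1/(133/2) = 2/133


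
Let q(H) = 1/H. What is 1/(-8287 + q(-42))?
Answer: -42/348055 ≈ -0.00012067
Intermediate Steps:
1/(-8287 + q(-42)) = 1/(-8287 + 1/(-42)) = 1/(-8287 - 1/42) = 1/(-348055/42) = -42/348055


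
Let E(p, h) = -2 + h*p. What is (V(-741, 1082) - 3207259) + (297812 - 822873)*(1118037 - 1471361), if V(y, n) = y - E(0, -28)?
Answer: 185513444766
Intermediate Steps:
V(y, n) = 2 + y (V(y, n) = y - (-2 - 28*0) = y - (-2 + 0) = y - 1*(-2) = y + 2 = 2 + y)
(V(-741, 1082) - 3207259) + (297812 - 822873)*(1118037 - 1471361) = ((2 - 741) - 3207259) + (297812 - 822873)*(1118037 - 1471361) = (-739 - 3207259) - 525061*(-353324) = -3207998 + 185516652764 = 185513444766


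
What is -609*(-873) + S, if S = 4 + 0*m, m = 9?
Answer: 531661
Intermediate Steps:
S = 4 (S = 4 + 0*9 = 4 + 0 = 4)
-609*(-873) + S = -609*(-873) + 4 = 531657 + 4 = 531661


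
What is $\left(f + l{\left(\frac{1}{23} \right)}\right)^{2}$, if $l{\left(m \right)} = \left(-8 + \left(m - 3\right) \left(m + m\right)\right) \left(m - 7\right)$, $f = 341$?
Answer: $\frac{23501426621929}{148035889} \approx 1.5876 \cdot 10^{5}$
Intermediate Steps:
$l{\left(m \right)} = \left(-8 + 2 m \left(-3 + m\right)\right) \left(-7 + m\right)$ ($l{\left(m \right)} = \left(-8 + \left(-3 + m\right) 2 m\right) \left(-7 + m\right) = \left(-8 + 2 m \left(-3 + m\right)\right) \left(-7 + m\right)$)
$\left(f + l{\left(\frac{1}{23} \right)}\right)^{2} = \left(341 + \left(56 - 20 \left(\frac{1}{23}\right)^{2} + 2 \left(\frac{1}{23}\right)^{3} + \frac{34}{23}\right)\right)^{2} = \left(341 + \left(56 - \frac{20}{529} + \frac{2}{12167} + 34 \cdot \frac{1}{23}\right)\right)^{2} = \left(341 + \left(56 - \frac{20}{529} + 2 \cdot \frac{1}{12167} + \frac{34}{23}\right)\right)^{2} = \left(341 + \left(56 - \frac{20}{529} + \frac{2}{12167} + \frac{34}{23}\right)\right)^{2} = \left(341 + \frac{698880}{12167}\right)^{2} = \left(\frac{4847827}{12167}\right)^{2} = \frac{23501426621929}{148035889}$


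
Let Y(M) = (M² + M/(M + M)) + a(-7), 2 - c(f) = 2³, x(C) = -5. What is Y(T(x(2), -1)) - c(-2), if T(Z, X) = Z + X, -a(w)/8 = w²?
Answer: -699/2 ≈ -349.50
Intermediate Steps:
a(w) = -8*w²
c(f) = -6 (c(f) = 2 - 1*2³ = 2 - 1*8 = 2 - 8 = -6)
T(Z, X) = X + Z
Y(M) = -783/2 + M² (Y(M) = (M² + M/(M + M)) - 8*(-7)² = (M² + M/((2*M))) - 8*49 = (M² + (1/(2*M))*M) - 392 = (M² + ½) - 392 = (½ + M²) - 392 = -783/2 + M²)
Y(T(x(2), -1)) - c(-2) = (-783/2 + (-1 - 5)²) - 1*(-6) = (-783/2 + (-6)²) + 6 = (-783/2 + 36) + 6 = -711/2 + 6 = -699/2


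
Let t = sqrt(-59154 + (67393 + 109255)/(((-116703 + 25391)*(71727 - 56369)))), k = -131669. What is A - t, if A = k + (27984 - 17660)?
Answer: -121345 - I*sqrt(454432296940275472637)/87648106 ≈ -1.2135e+5 - 243.22*I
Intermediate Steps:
A = -121345 (A = -131669 + (27984 - 17660) = -131669 + 10324 = -121345)
t = I*sqrt(454432296940275472637)/87648106 (t = sqrt(-59154 + 176648/((-91312*15358))) = sqrt(-59154 + 176648/(-1402369696)) = sqrt(-59154 + 176648*(-1/1402369696)) = sqrt(-59154 - 22081/175296212) = sqrt(-10369472146729/175296212) = I*sqrt(454432296940275472637)/87648106 ≈ 243.22*I)
A - t = -121345 - I*sqrt(454432296940275472637)/87648106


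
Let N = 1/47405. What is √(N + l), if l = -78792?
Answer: I*√177064063250395/47405 ≈ 280.7*I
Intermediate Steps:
N = 1/47405 ≈ 2.1095e-5
√(N + l) = √(1/47405 - 78792) = √(-3735134759/47405) = I*√177064063250395/47405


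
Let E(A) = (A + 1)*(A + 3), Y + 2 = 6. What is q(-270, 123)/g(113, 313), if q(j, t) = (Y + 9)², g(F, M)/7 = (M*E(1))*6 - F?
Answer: 13/8029 ≈ 0.0016191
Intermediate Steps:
Y = 4 (Y = -2 + 6 = 4)
E(A) = (1 + A)*(3 + A)
g(F, M) = -7*F + 336*M (g(F, M) = 7*((M*(3 + 1² + 4*1))*6 - F) = 7*((M*(3 + 1 + 4))*6 - F) = 7*((M*8)*6 - F) = 7*((8*M)*6 - F) = 7*(48*M - F) = 7*(-F + 48*M) = -7*F + 336*M)
q(j, t) = 169 (q(j, t) = (4 + 9)² = 13² = 169)
q(-270, 123)/g(113, 313) = 169/(-7*113 + 336*313) = 169/(-791 + 105168) = 169/104377 = 169*(1/104377) = 13/8029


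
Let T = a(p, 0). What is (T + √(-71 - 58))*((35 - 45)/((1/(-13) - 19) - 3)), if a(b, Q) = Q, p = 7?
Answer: 130*I*√129/287 ≈ 5.1447*I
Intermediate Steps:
T = 0
(T + √(-71 - 58))*((35 - 45)/((1/(-13) - 19) - 3)) = (0 + √(-71 - 58))*((35 - 45)/((1/(-13) - 19) - 3)) = (0 + √(-129))*(-10/((-1/13 - 19) - 3)) = (0 + I*√129)*(-10/(-248/13 - 3)) = (I*√129)*(-10/(-287/13)) = (I*√129)*(-10*(-13/287)) = (I*√129)*(130/287) = 130*I*√129/287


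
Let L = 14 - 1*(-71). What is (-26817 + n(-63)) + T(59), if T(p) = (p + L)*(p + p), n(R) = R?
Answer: -9888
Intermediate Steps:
L = 85 (L = 14 + 71 = 85)
T(p) = 2*p*(85 + p) (T(p) = (p + 85)*(p + p) = (85 + p)*(2*p) = 2*p*(85 + p))
(-26817 + n(-63)) + T(59) = (-26817 - 63) + 2*59*(85 + 59) = -26880 + 2*59*144 = -26880 + 16992 = -9888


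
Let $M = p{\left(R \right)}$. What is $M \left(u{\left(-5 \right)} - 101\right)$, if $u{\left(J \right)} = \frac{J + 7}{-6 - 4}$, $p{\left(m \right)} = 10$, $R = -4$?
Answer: $-1012$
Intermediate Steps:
$u{\left(J \right)} = - \frac{7}{10} - \frac{J}{10}$ ($u{\left(J \right)} = \frac{7 + J}{-10} = \left(7 + J\right) \left(- \frac{1}{10}\right) = - \frac{7}{10} - \frac{J}{10}$)
$M = 10$
$M \left(u{\left(-5 \right)} - 101\right) = 10 \left(\left(- \frac{7}{10} - - \frac{1}{2}\right) - 101\right) = 10 \left(\left(- \frac{7}{10} + \frac{1}{2}\right) - 101\right) = 10 \left(- \frac{1}{5} - 101\right) = 10 \left(- \frac{506}{5}\right) = -1012$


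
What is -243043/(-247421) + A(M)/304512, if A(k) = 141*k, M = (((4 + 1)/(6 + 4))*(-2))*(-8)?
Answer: 3095358371/3139277648 ≈ 0.98601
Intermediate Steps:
M = 8 (M = ((5/10)*(-2))*(-8) = ((5*(⅒))*(-2))*(-8) = ((½)*(-2))*(-8) = -1*(-8) = 8)
-243043/(-247421) + A(M)/304512 = -243043/(-247421) + (141*8)/304512 = -243043*(-1/247421) + 1128*(1/304512) = 243043/247421 + 47/12688 = 3095358371/3139277648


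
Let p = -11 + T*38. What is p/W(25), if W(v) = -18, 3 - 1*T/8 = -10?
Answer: -3941/18 ≈ -218.94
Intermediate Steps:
T = 104 (T = 24 - 8*(-10) = 24 + 80 = 104)
p = 3941 (p = -11 + 104*38 = -11 + 3952 = 3941)
p/W(25) = 3941/(-18) = 3941*(-1/18) = -3941/18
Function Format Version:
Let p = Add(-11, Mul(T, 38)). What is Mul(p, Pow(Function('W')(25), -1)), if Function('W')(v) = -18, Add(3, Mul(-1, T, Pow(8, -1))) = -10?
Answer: Rational(-3941, 18) ≈ -218.94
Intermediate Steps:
T = 104 (T = Add(24, Mul(-8, -10)) = Add(24, 80) = 104)
p = 3941 (p = Add(-11, Mul(104, 38)) = Add(-11, 3952) = 3941)
Mul(p, Pow(Function('W')(25), -1)) = Mul(3941, Pow(-18, -1)) = Mul(3941, Rational(-1, 18)) = Rational(-3941, 18)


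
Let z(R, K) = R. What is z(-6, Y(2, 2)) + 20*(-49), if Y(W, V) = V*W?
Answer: -986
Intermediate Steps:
z(-6, Y(2, 2)) + 20*(-49) = -6 + 20*(-49) = -6 - 980 = -986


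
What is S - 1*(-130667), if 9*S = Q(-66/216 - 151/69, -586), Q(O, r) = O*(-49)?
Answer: 973831669/7452 ≈ 1.3068e+5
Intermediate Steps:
Q(O, r) = -49*O
S = 101185/7452 (S = (-49*(-66/216 - 151/69))/9 = (-49*(-66*1/216 - 151*1/69))/9 = (-49*(-11/36 - 151/69))/9 = (-49*(-2065/828))/9 = (⅑)*(101185/828) = 101185/7452 ≈ 13.578)
S - 1*(-130667) = 101185/7452 - 1*(-130667) = 101185/7452 + 130667 = 973831669/7452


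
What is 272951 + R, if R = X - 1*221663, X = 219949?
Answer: 271237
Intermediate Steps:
R = -1714 (R = 219949 - 1*221663 = 219949 - 221663 = -1714)
272951 + R = 272951 - 1714 = 271237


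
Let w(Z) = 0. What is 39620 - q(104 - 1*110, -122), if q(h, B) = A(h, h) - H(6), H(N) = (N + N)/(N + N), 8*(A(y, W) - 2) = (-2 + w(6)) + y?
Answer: 39620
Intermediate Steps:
A(y, W) = 7/4 + y/8 (A(y, W) = 2 + ((-2 + 0) + y)/8 = 2 + (-2 + y)/8 = 2 + (-1/4 + y/8) = 7/4 + y/8)
H(N) = 1 (H(N) = (2*N)/((2*N)) = (2*N)*(1/(2*N)) = 1)
q(h, B) = 3/4 + h/8 (q(h, B) = (7/4 + h/8) - 1*1 = (7/4 + h/8) - 1 = 3/4 + h/8)
39620 - q(104 - 1*110, -122) = 39620 - (3/4 + (104 - 1*110)/8) = 39620 - (3/4 + (104 - 110)/8) = 39620 - (3/4 + (1/8)*(-6)) = 39620 - (3/4 - 3/4) = 39620 - 1*0 = 39620 + 0 = 39620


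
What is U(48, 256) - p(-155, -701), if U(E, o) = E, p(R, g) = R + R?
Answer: 358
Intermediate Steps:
p(R, g) = 2*R
U(48, 256) - p(-155, -701) = 48 - 2*(-155) = 48 - 1*(-310) = 48 + 310 = 358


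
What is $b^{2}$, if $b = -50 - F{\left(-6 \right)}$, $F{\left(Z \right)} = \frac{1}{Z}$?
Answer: $\frac{89401}{36} \approx 2483.4$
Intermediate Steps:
$b = - \frac{299}{6}$ ($b = -50 - \frac{1}{-6} = -50 - - \frac{1}{6} = -50 + \frac{1}{6} = - \frac{299}{6} \approx -49.833$)
$b^{2} = \left(- \frac{299}{6}\right)^{2} = \frac{89401}{36}$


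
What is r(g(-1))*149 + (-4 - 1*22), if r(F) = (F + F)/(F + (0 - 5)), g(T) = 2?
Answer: -674/3 ≈ -224.67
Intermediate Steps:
r(F) = 2*F/(-5 + F) (r(F) = (2*F)/(F - 5) = (2*F)/(-5 + F) = 2*F/(-5 + F))
r(g(-1))*149 + (-4 - 1*22) = (2*2/(-5 + 2))*149 + (-4 - 1*22) = (2*2/(-3))*149 + (-4 - 22) = (2*2*(-1/3))*149 - 26 = -4/3*149 - 26 = -596/3 - 26 = -674/3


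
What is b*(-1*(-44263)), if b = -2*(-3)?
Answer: 265578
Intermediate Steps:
b = 6
b*(-1*(-44263)) = 6*(-1*(-44263)) = 6*44263 = 265578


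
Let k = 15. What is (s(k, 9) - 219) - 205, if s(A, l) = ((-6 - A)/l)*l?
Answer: -445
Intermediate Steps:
s(A, l) = -6 - A (s(A, l) = ((-6 - A)/l)*l = -6 - A)
(s(k, 9) - 219) - 205 = ((-6 - 1*15) - 219) - 205 = ((-6 - 15) - 219) - 205 = (-21 - 219) - 205 = -240 - 205 = -445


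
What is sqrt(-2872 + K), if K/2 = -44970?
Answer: 2*I*sqrt(23203) ≈ 304.65*I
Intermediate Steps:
K = -89940 (K = 2*(-44970) = -89940)
sqrt(-2872 + K) = sqrt(-2872 - 89940) = sqrt(-92812) = 2*I*sqrt(23203)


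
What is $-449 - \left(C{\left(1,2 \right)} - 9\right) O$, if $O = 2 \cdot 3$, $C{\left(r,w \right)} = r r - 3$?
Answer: $-383$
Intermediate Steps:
$C{\left(r,w \right)} = -3 + r^{2}$ ($C{\left(r,w \right)} = r^{2} - 3 = -3 + r^{2}$)
$O = 6$
$-449 - \left(C{\left(1,2 \right)} - 9\right) O = -449 - \left(\left(-3 + 1^{2}\right) - 9\right) 6 = -449 - \left(\left(-3 + 1\right) - 9\right) 6 = -449 - \left(-2 - 9\right) 6 = -449 - \left(-11\right) 6 = -449 - -66 = -449 + 66 = -383$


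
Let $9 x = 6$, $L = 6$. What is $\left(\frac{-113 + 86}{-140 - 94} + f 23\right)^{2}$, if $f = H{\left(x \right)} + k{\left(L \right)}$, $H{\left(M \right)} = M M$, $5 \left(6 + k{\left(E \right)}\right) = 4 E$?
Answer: $\frac{407918809}{1368900} \approx 297.99$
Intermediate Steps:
$k{\left(E \right)} = -6 + \frac{4 E}{5}$
$x = \frac{2}{3}$ ($x = \frac{1}{9} \cdot 6 = \frac{2}{3} \approx 0.66667$)
$H{\left(M \right)} = M^{2}$
$f = - \frac{34}{45}$ ($f = \left(\frac{2}{3}\right)^{2} + \left(-6 + \frac{4}{5} \cdot 6\right) = \frac{4}{9} + \left(-6 + \frac{24}{5}\right) = \frac{4}{9} - \frac{6}{5} = - \frac{34}{45} \approx -0.75556$)
$\left(\frac{-113 + 86}{-140 - 94} + f 23\right)^{2} = \left(\frac{-113 + 86}{-140 - 94} - \frac{782}{45}\right)^{2} = \left(- \frac{27}{-234} - \frac{782}{45}\right)^{2} = \left(\left(-27\right) \left(- \frac{1}{234}\right) - \frac{782}{45}\right)^{2} = \left(\frac{3}{26} - \frac{782}{45}\right)^{2} = \left(- \frac{20197}{1170}\right)^{2} = \frac{407918809}{1368900}$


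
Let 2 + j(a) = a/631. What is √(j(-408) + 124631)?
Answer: √49622149821/631 ≈ 353.03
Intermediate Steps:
j(a) = -2 + a/631
√(j(-408) + 124631) = √((-2 + (1/631)*(-408)) + 124631) = √((-2 - 408/631) + 124631) = √(-1670/631 + 124631) = √(78640491/631) = √49622149821/631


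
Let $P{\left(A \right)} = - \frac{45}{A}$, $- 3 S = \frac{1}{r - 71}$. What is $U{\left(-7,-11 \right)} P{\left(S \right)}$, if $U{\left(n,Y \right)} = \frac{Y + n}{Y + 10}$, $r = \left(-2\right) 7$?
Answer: $-206550$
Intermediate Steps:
$r = -14$
$S = \frac{1}{255}$ ($S = - \frac{1}{3 \left(-14 - 71\right)} = - \frac{1}{3 \left(-85\right)} = \left(- \frac{1}{3}\right) \left(- \frac{1}{85}\right) = \frac{1}{255} \approx 0.0039216$)
$U{\left(n,Y \right)} = \frac{Y + n}{10 + Y}$
$U{\left(-7,-11 \right)} P{\left(S \right)} = \frac{-11 - 7}{10 - 11} \left(- 45 \frac{1}{\frac{1}{255}}\right) = \frac{1}{-1} \left(-18\right) \left(\left(-45\right) 255\right) = \left(-1\right) \left(-18\right) \left(-11475\right) = 18 \left(-11475\right) = -206550$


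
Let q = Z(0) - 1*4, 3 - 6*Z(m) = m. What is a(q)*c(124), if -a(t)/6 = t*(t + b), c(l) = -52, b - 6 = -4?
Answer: 1638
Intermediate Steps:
b = 2 (b = 6 - 4 = 2)
Z(m) = ½ - m/6
q = -7/2 (q = (½ - ⅙*0) - 1*4 = (½ + 0) - 4 = ½ - 4 = -7/2 ≈ -3.5000)
a(t) = -6*t*(2 + t) (a(t) = -6*t*(t + 2) = -6*t*(2 + t))
a(q)*c(124) = -6*(-7/2)*(2 - 7/2)*(-52) = -6*(-7/2)*(-3/2)*(-52) = -63/2*(-52) = 1638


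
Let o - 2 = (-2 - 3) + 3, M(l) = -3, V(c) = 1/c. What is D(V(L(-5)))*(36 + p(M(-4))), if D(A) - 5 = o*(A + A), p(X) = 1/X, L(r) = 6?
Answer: 535/3 ≈ 178.33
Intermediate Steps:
o = 0 (o = 2 + ((-2 - 3) + 3) = 2 + (-5 + 3) = 2 - 2 = 0)
D(A) = 5 (D(A) = 5 + 0*(A + A) = 5 + 0*(2*A) = 5 + 0 = 5)
D(V(L(-5)))*(36 + p(M(-4))) = 5*(36 + 1/(-3)) = 5*(36 - ⅓) = 5*(107/3) = 535/3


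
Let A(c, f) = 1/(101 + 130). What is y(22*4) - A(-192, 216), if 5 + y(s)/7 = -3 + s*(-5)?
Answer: -724417/231 ≈ -3136.0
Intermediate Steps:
A(c, f) = 1/231
y(s) = -56 - 35*s (y(s) = -35 + 7*(-3 + s*(-5)) = -35 + 7*(-3 - 5*s) = -35 + (-21 - 35*s) = -56 - 35*s)
y(22*4) - A(-192, 216) = (-56 - 770*4) - 1*1/231 = (-56 - 35*88) - 1/231 = (-56 - 3080) - 1/231 = -3136 - 1/231 = -724417/231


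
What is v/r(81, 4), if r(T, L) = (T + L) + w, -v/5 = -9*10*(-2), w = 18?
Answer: -900/103 ≈ -8.7379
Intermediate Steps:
v = -900 (v = -5*(-9*10)*(-2) = -(-450)*(-2) = -5*180 = -900)
r(T, L) = 18 + L + T (r(T, L) = (T + L) + 18 = (L + T) + 18 = 18 + L + T)
v/r(81, 4) = -900/(18 + 4 + 81) = -900/103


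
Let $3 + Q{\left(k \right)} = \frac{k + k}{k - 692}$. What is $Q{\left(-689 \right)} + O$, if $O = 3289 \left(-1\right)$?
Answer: $- \frac{4544874}{1381} \approx -3291.0$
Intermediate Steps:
$O = -3289$
$Q{\left(k \right)} = -3 + \frac{2 k}{-692 + k}$ ($Q{\left(k \right)} = -3 + \frac{k + k}{k - 692} = -3 + \frac{2 k}{-692 + k}$)
$Q{\left(-689 \right)} + O = \frac{2076 - -689}{-692 - 689} - 3289 = \frac{2076 + 689}{-1381} - 3289 = \left(- \frac{1}{1381}\right) 2765 - 3289 = - \frac{2765}{1381} - 3289 = - \frac{4544874}{1381}$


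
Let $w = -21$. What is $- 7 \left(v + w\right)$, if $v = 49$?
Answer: $-196$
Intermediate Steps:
$- 7 \left(v + w\right) = - 7 \left(49 - 21\right) = \left(-7\right) 28 = -196$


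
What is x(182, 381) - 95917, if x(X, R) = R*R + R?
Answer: 49625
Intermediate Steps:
x(X, R) = R + R² (x(X, R) = R² + R = R + R²)
x(182, 381) - 95917 = 381*(1 + 381) - 95917 = 381*382 - 95917 = 145542 - 95917 = 49625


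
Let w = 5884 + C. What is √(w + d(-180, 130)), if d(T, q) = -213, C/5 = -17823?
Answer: 2*I*√20861 ≈ 288.87*I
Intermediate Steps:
C = -89115 (C = 5*(-17823) = -89115)
w = -83231 (w = 5884 - 89115 = -83231)
√(w + d(-180, 130)) = √(-83231 - 213) = √(-83444) = 2*I*√20861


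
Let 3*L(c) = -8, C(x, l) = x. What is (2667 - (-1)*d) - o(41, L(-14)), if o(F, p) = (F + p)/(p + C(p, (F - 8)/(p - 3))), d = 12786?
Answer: 247363/16 ≈ 15460.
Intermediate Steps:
L(c) = -8/3 (L(c) = (⅓)*(-8) = -8/3)
o(F, p) = (F + p)/(2*p) (o(F, p) = (F + p)/(p + p) = (F + p)/((2*p)) = (F + p)*(1/(2*p)) = (F + p)/(2*p))
(2667 - (-1)*d) - o(41, L(-14)) = (2667 - (-1)*12786) - (41 - 8/3)/(2*(-8/3)) = (2667 - 1*(-12786)) - (-3)*115/(2*8*3) = (2667 + 12786) - 1*(-115/16) = 15453 + 115/16 = 247363/16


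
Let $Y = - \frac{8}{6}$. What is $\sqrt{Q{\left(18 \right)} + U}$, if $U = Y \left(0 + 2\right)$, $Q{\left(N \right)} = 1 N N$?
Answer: $\frac{2 \sqrt{723}}{3} \approx 17.926$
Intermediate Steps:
$Y = - \frac{4}{3}$ ($Y = \left(-8\right) \frac{1}{6} = - \frac{4}{3} \approx -1.3333$)
$Q{\left(N \right)} = N^{2}$ ($Q{\left(N \right)} = N N = N^{2}$)
$U = - \frac{8}{3}$ ($U = - \frac{4 \left(0 + 2\right)}{3} = \left(- \frac{4}{3}\right) 2 = - \frac{8}{3} \approx -2.6667$)
$\sqrt{Q{\left(18 \right)} + U} = \sqrt{18^{2} - \frac{8}{3}} = \sqrt{324 - \frac{8}{3}} = \sqrt{\frac{964}{3}} = \frac{2 \sqrt{723}}{3}$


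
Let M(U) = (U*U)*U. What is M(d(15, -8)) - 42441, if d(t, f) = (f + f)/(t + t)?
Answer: -143238887/3375 ≈ -42441.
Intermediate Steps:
d(t, f) = f/t (d(t, f) = (2*f)/((2*t)) = (2*f)*(1/(2*t)) = f/t)
M(U) = U**3 (M(U) = U**2*U = U**3)
M(d(15, -8)) - 42441 = (-8/15)**3 - 42441 = -512/3375 - 42441 = -143238887/3375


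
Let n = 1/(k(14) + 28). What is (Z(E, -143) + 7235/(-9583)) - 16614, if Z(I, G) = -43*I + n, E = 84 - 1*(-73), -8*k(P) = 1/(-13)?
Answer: -652260572758/27915279 ≈ -23366.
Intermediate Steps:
k(P) = 1/104 (k(P) = -1/8/(-13) = -1/8*(-1/13) = 1/104)
n = 104/2913 (n = 1/(1/104 + 28) = 1/(2913/104) = 104/2913 ≈ 0.035702)
E = 157 (E = 84 + 73 = 157)
Z(I, G) = 104/2913 - 43*I (Z(I, G) = -43*I + 104/2913 = 104/2913 - 43*I)
(Z(E, -143) + 7235/(-9583)) - 16614 = ((104/2913 - 43*157) + 7235/(-9583)) - 16614 = ((104/2913 - 6751) + 7235*(-1/9583)) - 16614 = (-19665559/2913 - 7235/9583) - 16614 = -188476127452/27915279 - 16614 = -652260572758/27915279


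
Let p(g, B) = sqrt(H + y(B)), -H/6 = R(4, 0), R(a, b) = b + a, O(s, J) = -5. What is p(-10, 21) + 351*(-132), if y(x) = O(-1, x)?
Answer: -46332 + I*sqrt(29) ≈ -46332.0 + 5.3852*I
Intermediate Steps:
y(x) = -5
R(a, b) = a + b
H = -24 (H = -6*(4 + 0) = -6*4 = -24)
p(g, B) = I*sqrt(29) (p(g, B) = sqrt(-24 - 5) = sqrt(-29) = I*sqrt(29))
p(-10, 21) + 351*(-132) = I*sqrt(29) + 351*(-132) = I*sqrt(29) - 46332 = -46332 + I*sqrt(29)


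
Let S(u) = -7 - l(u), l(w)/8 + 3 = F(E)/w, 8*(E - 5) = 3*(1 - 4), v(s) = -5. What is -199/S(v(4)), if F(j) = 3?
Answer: -995/109 ≈ -9.1284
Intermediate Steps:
E = 31/8 (E = 5 + (3*(1 - 4))/8 = 5 + (3*(-3))/8 = 5 + (1/8)*(-9) = 5 - 9/8 = 31/8 ≈ 3.8750)
l(w) = -24 + 24/w (l(w) = -24 + 8*(3/w) = -24 + 24/w)
S(u) = 17 - 24/u (S(u) = -7 - (-24 + 24/u) = -7 + (24 - 24/u) = 17 - 24/u)
-199/S(v(4)) = -199/(17 - 24/(-5)) = -199/(17 - 24*(-1/5)) = -199/(17 + 24/5) = -199/109/5 = -199*5/109 = -995/109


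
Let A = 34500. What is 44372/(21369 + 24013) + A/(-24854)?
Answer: -115714328/281981057 ≈ -0.41036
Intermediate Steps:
44372/(21369 + 24013) + A/(-24854) = 44372/(21369 + 24013) + 34500/(-24854) = 44372/45382 + 34500*(-1/24854) = 44372*(1/45382) - 17250/12427 = 22186/22691 - 17250/12427 = -115714328/281981057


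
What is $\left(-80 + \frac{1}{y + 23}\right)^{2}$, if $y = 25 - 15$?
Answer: $\frac{6964321}{1089} \approx 6395.2$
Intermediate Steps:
$y = 10$
$\left(-80 + \frac{1}{y + 23}\right)^{2} = \left(-80 + \frac{1}{10 + 23}\right)^{2} = \left(-80 + \frac{1}{33}\right)^{2} = \left(- \frac{2639}{33}\right)^{2} = \frac{6964321}{1089}$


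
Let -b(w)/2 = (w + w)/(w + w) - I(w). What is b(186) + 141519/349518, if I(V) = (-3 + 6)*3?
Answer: 1911269/116506 ≈ 16.405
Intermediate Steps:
I(V) = 9 (I(V) = 3*3 = 9)
b(w) = 16 (b(w) = -2*((w + w)/(w + w) - 1*9) = -2*((2*w)/((2*w)) - 9) = -2*((2*w)*(1/(2*w)) - 9) = -2*(1 - 9) = -2*(-8) = 16)
b(186) + 141519/349518 = 16 + 141519/349518 = 16 + 141519*(1/349518) = 16 + 47173/116506 = 1911269/116506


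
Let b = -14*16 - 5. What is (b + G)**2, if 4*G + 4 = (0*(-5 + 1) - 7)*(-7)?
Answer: 758641/16 ≈ 47415.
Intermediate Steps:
b = -229 (b = -224 - 5 = -229)
G = 45/4 (G = -1 + ((0*(-5 + 1) - 7)*(-7))/4 = -1 + ((0*(-4) - 7)*(-7))/4 = -1 + ((0 - 7)*(-7))/4 = -1 + (-7*(-7))/4 = -1 + (1/4)*49 = -1 + 49/4 = 45/4 ≈ 11.250)
(b + G)**2 = (-229 + 45/4)**2 = (-871/4)**2 = 758641/16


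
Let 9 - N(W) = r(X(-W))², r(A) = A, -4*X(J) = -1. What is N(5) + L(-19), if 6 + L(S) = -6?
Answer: -49/16 ≈ -3.0625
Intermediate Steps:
X(J) = ¼ (X(J) = -¼*(-1) = ¼)
L(S) = -12 (L(S) = -6 - 6 = -12)
N(W) = 143/16 (N(W) = 9 - (¼)² = 9 - 1*1/16 = 9 - 1/16 = 143/16)
N(5) + L(-19) = 143/16 - 12 = -49/16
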